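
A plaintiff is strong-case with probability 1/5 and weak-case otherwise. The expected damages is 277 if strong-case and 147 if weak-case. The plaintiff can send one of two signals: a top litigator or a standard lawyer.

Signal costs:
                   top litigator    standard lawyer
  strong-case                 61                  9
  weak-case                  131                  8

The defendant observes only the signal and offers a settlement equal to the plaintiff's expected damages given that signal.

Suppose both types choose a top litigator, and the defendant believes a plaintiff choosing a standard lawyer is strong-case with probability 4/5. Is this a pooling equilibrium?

On the equilibrium path (top litigator) the defendant holds the prior 1/5 and pays 1/5·277 + 4/5·147 = 173. Off-path (standard lawyer) belief 4/5 gives 4/5·277 + 1/5·147 = 251.
Strong-case: top litigator gives 173 − 61 = 112; standard lawyer gives 251 − 9 = 242. Deviates. ✗
Weak-case: top litigator gives 173 − 131 = 42; standard lawyer gives 251 − 8 = 243. Deviates. ✗

No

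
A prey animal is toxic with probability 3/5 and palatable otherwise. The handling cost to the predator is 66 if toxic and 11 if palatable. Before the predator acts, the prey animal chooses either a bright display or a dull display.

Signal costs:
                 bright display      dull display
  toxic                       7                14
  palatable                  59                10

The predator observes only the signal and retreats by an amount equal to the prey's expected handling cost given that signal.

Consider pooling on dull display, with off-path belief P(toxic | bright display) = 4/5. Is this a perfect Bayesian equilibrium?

No

At the pooled signal (dull display) the predator holds the prior 3/5 and pays 3/5·66 + 2/5·11 = 44. Off-path (bright display) belief 4/5 gives 4/5·66 + 1/5·11 = 55.
Toxic: dull display gives 44 − 14 = 30; bright display gives 55 − 7 = 48. Deviates. ✗
Palatable: dull display gives 44 − 10 = 34; bright display gives 55 − 59 = -4. Stays. ✓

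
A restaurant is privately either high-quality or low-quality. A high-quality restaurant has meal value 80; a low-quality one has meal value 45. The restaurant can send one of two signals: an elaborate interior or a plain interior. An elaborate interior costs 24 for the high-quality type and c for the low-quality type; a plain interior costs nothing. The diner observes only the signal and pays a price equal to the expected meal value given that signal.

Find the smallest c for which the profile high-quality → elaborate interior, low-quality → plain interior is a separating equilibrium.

35

Under separation: elaborate interior → high-quality (pays 80); plain interior → low-quality (pays 45).
High-quality: 80 − 24 = 56 ≥ 45 − 0 = 45. Holds regardless of c. ✓
Low-quality: 45 − 0 ≥ 80 − c, so c ≥ 80 − 45 = 35.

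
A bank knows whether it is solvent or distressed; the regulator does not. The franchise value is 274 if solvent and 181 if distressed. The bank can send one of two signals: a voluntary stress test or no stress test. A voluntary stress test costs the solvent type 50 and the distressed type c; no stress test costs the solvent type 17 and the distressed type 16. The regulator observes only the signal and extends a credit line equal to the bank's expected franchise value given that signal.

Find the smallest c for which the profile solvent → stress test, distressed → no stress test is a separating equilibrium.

Under separation: stress test → solvent (pays 274); no stress test → distressed (pays 181).
Solvent: 274 − 50 = 224 ≥ 181 − 17 = 164. Holds regardless of c. ✓
Distressed: 181 − 16 ≥ 274 − c, so c ≥ 274 − 165 = 109.

109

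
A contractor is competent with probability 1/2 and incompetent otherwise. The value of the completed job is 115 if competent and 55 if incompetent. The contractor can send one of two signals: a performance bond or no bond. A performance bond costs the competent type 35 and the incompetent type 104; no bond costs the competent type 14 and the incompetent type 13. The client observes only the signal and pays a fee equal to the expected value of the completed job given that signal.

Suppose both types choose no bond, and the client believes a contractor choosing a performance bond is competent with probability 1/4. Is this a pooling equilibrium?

Yes

At the pooled signal (no bond) the client holds the prior 1/2 and pays 1/2·115 + 1/2·55 = 85. Off-path (bond) belief 1/4 gives 1/4·115 + 3/4·55 = 70.
Competent: no bond gives 85 − 14 = 71; bond gives 70 − 35 = 35. Stays. ✓
Incompetent: no bond gives 85 − 13 = 72; bond gives 70 − 104 = -34. Stays. ✓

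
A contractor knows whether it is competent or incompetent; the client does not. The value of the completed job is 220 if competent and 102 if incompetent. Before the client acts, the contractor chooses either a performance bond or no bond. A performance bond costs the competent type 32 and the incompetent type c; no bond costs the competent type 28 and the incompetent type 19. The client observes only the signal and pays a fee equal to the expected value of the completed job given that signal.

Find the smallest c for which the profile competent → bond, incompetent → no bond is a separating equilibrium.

137

Under separation: bond → competent (pays 220); no bond → incompetent (pays 102).
Competent: 220 − 32 = 188 ≥ 102 − 28 = 74. Holds regardless of c. ✓
Incompetent: 102 − 19 ≥ 220 − c, so c ≥ 220 − 83 = 137.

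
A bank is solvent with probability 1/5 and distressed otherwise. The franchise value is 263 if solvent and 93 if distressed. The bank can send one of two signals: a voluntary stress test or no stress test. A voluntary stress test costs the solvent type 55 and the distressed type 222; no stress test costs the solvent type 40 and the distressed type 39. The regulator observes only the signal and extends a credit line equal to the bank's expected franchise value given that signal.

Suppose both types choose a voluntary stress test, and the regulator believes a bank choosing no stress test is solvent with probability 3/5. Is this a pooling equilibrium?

No

On the equilibrium path (stress test) the regulator holds the prior 1/5 and pays 1/5·263 + 4/5·93 = 127. Off-path (no stress test) belief 3/5 gives 3/5·263 + 2/5·93 = 195.
Solvent: stress test gives 127 − 55 = 72; no stress test gives 195 − 40 = 155. Deviates. ✗
Distressed: stress test gives 127 − 222 = -95; no stress test gives 195 − 39 = 156. Deviates. ✗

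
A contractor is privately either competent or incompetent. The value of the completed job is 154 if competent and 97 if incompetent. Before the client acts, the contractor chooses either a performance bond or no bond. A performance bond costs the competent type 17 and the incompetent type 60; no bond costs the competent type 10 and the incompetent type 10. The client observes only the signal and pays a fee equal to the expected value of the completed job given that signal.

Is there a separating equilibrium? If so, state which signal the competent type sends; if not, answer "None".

None

Try competent → bond, incompetent → no bond:
  If types separate, bond earns payment 154 and no bond earns 97.
  Competent: bond gives 154 − 17 = 137; no bond gives 97 − 10 = 87. No deviation. ✓
  Incompetent: no bond gives 97 − 10 = 87; bond gives 154 − 60 = 94. Would deviate. ✗
Try competent → no bond, incompetent → bond:
  If types separate, no bond earns payment 154 and bond earns 97.
  Competent: no bond gives 154 − 10 = 144; bond gives 97 − 17 = 80. No deviation. ✓
  Incompetent: bond gives 97 − 60 = 37; no bond gives 154 − 10 = 144. Would deviate. ✗
Neither assignment is incentive-compatible.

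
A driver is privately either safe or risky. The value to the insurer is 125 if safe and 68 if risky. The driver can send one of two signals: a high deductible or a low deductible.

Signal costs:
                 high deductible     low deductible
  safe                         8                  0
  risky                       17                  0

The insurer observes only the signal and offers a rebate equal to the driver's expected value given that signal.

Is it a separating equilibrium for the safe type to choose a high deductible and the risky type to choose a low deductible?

No

Under separation the insurer infers type exactly: high deductible → safe (pays 125), low deductible → risky (pays 68).
Safe: high deductible gives 125 − 8 = 117; low deductible gives 68 − 0 = 68. No deviation. ✓
Risky: low deductible gives 68 − 0 = 68; high deductible gives 125 − 17 = 108. Would deviate. ✗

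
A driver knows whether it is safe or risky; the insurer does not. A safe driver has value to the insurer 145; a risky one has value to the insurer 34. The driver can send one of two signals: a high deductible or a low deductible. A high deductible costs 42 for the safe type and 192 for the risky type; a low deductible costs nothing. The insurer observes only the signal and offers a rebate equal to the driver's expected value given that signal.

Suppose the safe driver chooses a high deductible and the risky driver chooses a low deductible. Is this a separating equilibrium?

Yes

Under separation the insurer infers type exactly: high deductible → safe (pays 145), low deductible → risky (pays 34).
Safe: high deductible gives 145 − 42 = 103; low deductible gives 34 − 0 = 34. No deviation. ✓
Risky: low deductible gives 34 − 0 = 34; high deductible gives 145 − 192 = -47. No deviation. ✓
Both incentive constraints hold.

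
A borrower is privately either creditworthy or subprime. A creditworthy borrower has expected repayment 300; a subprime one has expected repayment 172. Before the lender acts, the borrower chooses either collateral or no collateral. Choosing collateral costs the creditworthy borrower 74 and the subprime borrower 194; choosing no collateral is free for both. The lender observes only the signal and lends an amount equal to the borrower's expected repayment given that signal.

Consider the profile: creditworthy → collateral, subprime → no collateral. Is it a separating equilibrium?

If types separate, collateral earns payment 300 and no collateral earns 172.
Creditworthy: collateral gives 300 − 74 = 226; no collateral gives 172 − 0 = 172. No deviation. ✓
Subprime: no collateral gives 172 − 0 = 172; collateral gives 300 − 194 = 106. No deviation. ✓
Neither type gains from mimicking the other.

Yes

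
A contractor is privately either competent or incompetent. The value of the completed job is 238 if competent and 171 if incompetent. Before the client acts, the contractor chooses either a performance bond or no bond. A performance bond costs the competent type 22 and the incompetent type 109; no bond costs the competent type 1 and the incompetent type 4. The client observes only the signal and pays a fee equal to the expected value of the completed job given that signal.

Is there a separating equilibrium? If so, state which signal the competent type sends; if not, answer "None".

bond

Try competent → bond, incompetent → no bond:
  If types separate, bond earns payment 238 and no bond earns 171.
  Competent: bond gives 238 − 22 = 216; no bond gives 171 − 1 = 170. No deviation. ✓
  Incompetent: no bond gives 171 − 4 = 167; bond gives 238 − 109 = 129. No deviation. ✓
Both hold — the competent type sends bond.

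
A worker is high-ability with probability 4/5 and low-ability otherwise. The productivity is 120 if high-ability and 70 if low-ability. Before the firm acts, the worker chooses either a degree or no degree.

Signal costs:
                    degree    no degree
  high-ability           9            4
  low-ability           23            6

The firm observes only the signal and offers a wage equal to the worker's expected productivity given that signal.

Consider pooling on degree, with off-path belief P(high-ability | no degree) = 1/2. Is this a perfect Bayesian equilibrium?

At the pooled signal (degree) the firm holds the prior 4/5 and pays 4/5·120 + 1/5·70 = 110. Off-path (no degree) belief 1/2 gives 1/2·120 + 1/2·70 = 95.
High-ability: degree gives 110 − 9 = 101; no degree gives 95 − 4 = 91. Stays. ✓
Low-ability: degree gives 110 − 23 = 87; no degree gives 95 − 6 = 89. Deviates. ✗

No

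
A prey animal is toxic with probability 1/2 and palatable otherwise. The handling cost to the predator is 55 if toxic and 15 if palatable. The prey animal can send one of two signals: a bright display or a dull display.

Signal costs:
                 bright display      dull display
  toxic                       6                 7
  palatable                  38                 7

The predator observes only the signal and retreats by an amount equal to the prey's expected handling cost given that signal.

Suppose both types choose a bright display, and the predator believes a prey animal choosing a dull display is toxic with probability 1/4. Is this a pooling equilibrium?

On the equilibrium path (bright display) the predator holds the prior 1/2 and pays 1/2·55 + 1/2·15 = 35. Off-path (dull display) belief 1/4 gives 1/4·55 + 3/4·15 = 25.
Toxic: bright display gives 35 − 6 = 29; dull display gives 25 − 7 = 18. Stays. ✓
Palatable: bright display gives 35 − 38 = -3; dull display gives 25 − 7 = 18. Deviates. ✗

No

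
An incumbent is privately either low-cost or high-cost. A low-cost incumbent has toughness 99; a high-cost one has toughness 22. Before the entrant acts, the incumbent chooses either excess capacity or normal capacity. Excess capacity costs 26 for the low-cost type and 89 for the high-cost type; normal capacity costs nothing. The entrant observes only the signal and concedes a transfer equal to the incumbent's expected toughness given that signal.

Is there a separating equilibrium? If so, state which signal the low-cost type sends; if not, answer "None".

Try low-cost → excess capacity, high-cost → normal capacity:
  If types separate, excess capacity earns payment 99 and normal capacity earns 22.
  Low-cost: excess capacity gives 99 − 26 = 73; normal capacity gives 22 − 0 = 22. No deviation. ✓
  High-cost: normal capacity gives 22 − 0 = 22; excess capacity gives 99 − 89 = 10. No deviation. ✓
Both hold — the low-cost type sends excess capacity.

excess capacity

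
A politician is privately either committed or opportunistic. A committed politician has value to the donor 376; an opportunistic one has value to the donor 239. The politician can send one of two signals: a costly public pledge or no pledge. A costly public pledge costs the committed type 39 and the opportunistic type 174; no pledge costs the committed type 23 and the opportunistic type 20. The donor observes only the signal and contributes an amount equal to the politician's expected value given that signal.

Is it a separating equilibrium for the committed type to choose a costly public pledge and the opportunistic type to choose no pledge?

Yes

Under separation the donor infers type exactly: pledge → committed (pays 376), no pledge → opportunistic (pays 239).
Committed: pledge gives 376 − 39 = 337; no pledge gives 239 − 23 = 216. No deviation. ✓
Opportunistic: no pledge gives 239 − 20 = 219; pledge gives 376 − 174 = 202. No deviation. ✓
Neither type gains from mimicking the other.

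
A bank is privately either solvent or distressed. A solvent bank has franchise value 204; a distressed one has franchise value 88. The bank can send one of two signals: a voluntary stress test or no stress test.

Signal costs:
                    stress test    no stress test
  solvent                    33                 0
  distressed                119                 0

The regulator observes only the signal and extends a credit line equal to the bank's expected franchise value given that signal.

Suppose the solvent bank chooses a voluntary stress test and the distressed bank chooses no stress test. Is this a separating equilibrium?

Under separation the regulator infers type exactly: stress test → solvent (pays 204), no stress test → distressed (pays 88).
Solvent: stress test gives 204 − 33 = 171; no stress test gives 88 − 0 = 88. No deviation. ✓
Distressed: no stress test gives 88 − 0 = 88; stress test gives 204 − 119 = 85. No deviation. ✓
Neither type gains from mimicking the other.

Yes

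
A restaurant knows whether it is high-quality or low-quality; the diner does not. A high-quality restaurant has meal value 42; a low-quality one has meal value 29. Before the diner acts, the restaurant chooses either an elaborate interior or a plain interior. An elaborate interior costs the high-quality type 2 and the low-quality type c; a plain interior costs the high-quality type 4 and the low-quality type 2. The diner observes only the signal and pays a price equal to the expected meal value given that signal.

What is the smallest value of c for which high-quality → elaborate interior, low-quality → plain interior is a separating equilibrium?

15

Under separation: elaborate interior → high-quality (pays 42); plain interior → low-quality (pays 29).
High-quality: 42 − 2 = 40 ≥ 29 − 4 = 25. Holds regardless of c. ✓
Low-quality: 29 − 2 ≥ 42 − c, so c ≥ 42 − 27 = 15.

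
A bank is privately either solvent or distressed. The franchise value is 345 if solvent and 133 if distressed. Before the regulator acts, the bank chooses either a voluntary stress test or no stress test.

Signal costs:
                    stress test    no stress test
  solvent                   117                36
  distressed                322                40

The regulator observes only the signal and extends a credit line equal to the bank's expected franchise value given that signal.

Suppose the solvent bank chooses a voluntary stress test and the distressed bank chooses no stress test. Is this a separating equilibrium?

Yes

Under separation the regulator infers type exactly: stress test → solvent (pays 345), no stress test → distressed (pays 133).
Solvent: stress test gives 345 − 117 = 228; no stress test gives 133 − 36 = 97. No deviation. ✓
Distressed: no stress test gives 133 − 40 = 93; stress test gives 345 − 322 = 23. No deviation. ✓
Both incentive constraints hold.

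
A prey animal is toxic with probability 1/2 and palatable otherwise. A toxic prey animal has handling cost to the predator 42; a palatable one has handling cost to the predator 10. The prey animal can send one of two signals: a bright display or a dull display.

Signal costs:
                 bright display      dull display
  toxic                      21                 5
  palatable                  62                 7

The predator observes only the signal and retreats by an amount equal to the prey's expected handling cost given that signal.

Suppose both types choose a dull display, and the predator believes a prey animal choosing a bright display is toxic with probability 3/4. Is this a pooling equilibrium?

At the pooled signal (dull display) the predator holds the prior 1/2 and pays 1/2·42 + 1/2·10 = 26. Off-path (bright display) belief 3/4 gives 3/4·42 + 1/4·10 = 34.
Toxic: dull display gives 26 − 5 = 21; bright display gives 34 − 21 = 13. Stays. ✓
Palatable: dull display gives 26 − 7 = 19; bright display gives 34 − 62 = -28. Stays. ✓

Yes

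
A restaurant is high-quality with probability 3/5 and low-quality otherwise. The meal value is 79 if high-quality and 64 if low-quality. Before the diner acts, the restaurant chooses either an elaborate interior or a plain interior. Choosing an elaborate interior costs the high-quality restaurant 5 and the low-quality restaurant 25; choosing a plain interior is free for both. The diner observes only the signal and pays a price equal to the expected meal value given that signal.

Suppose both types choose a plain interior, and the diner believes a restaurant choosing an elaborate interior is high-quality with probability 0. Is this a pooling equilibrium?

On the equilibrium path (plain interior) the diner holds the prior 3/5 and pays 3/5·79 + 2/5·64 = 73. Off-path (elaborate interior) belief 0 gives 0·79 + 1·64 = 64.
High-quality: plain interior gives 73 − 0 = 73; elaborate interior gives 64 − 5 = 59. Stays. ✓
Low-quality: plain interior gives 73 − 0 = 73; elaborate interior gives 64 − 25 = 39. Stays. ✓
Beliefs are Bayes-consistent on-path and both types best-respond.

Yes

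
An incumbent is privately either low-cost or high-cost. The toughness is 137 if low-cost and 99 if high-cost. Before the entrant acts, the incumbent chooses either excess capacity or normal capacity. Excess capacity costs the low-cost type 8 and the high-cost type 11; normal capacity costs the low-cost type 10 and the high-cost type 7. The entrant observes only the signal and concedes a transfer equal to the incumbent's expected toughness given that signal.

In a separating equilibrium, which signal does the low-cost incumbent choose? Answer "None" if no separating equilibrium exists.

Try low-cost → excess capacity, high-cost → normal capacity:
  If types separate, excess capacity earns payment 137 and normal capacity earns 99.
  Low-cost: excess capacity gives 137 − 8 = 129; normal capacity gives 99 − 10 = 89. No deviation. ✓
  High-cost: normal capacity gives 99 − 7 = 92; excess capacity gives 137 − 11 = 126. Would deviate. ✗
Try low-cost → normal capacity, high-cost → excess capacity:
  If types separate, normal capacity earns payment 137 and excess capacity earns 99.
  Low-cost: normal capacity gives 137 − 10 = 127; excess capacity gives 99 − 8 = 91. No deviation. ✓
  High-cost: excess capacity gives 99 − 11 = 88; normal capacity gives 137 − 7 = 130. Would deviate. ✗
Neither assignment is incentive-compatible.

None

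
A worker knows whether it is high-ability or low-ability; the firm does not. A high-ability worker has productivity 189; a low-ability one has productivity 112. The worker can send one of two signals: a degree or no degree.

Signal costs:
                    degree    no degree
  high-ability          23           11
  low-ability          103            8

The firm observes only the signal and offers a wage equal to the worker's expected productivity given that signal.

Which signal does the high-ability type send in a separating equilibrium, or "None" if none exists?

Try high-ability → degree, low-ability → no degree:
  Under separation the firm infers type exactly: degree → high-ability (pays 189), no degree → low-ability (pays 112).
  High-ability: degree gives 189 − 23 = 166; no degree gives 112 − 11 = 101. No deviation. ✓
  Low-ability: no degree gives 112 − 8 = 104; degree gives 189 − 103 = 86. No deviation. ✓
Both hold — the high-ability type sends degree.

degree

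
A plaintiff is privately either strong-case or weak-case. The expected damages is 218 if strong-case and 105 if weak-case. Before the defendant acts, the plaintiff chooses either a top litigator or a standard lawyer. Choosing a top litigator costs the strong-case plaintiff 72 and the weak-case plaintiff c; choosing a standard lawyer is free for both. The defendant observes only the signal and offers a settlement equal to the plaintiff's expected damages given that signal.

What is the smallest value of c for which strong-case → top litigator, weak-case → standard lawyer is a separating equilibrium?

Under separation: top litigator → strong-case (pays 218); standard lawyer → weak-case (pays 105).
Strong-case: 218 − 72 = 146 ≥ 105 − 0 = 105. Holds regardless of c. ✓
Weak-case: 105 − 0 ≥ 218 − c, so c ≥ 218 − 105 = 113.

113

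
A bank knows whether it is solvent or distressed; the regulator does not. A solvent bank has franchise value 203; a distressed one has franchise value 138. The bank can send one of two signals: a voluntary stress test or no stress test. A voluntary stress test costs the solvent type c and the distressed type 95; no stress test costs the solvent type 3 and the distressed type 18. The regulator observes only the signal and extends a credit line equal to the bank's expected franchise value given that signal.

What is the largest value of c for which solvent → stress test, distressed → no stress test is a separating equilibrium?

Under separation: stress test → solvent (pays 203); no stress test → distressed (pays 138).
Distressed: 138 − 18 = 120 ≥ 203 − 95 = 108. Holds regardless of c. ✓
Solvent: 203 − c ≥ 138 − 3, so c ≤ 203 − 135 = 68.

68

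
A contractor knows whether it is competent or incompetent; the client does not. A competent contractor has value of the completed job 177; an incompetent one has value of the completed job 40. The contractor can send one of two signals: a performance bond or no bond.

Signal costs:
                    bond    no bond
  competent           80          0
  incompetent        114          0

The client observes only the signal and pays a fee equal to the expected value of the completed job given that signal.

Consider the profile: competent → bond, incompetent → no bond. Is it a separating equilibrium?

If types separate, bond earns payment 177 and no bond earns 40.
Competent: bond gives 177 − 80 = 97; no bond gives 40 − 0 = 40. No deviation. ✓
Incompetent: no bond gives 40 − 0 = 40; bond gives 177 − 114 = 63. Would deviate. ✗

No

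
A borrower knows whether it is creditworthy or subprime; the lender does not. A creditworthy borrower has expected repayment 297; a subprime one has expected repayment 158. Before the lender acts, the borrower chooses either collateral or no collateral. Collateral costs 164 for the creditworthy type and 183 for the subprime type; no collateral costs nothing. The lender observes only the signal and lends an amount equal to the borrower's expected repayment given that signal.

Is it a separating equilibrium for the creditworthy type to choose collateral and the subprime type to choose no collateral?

If types separate, collateral earns payment 297 and no collateral earns 158.
Creditworthy: collateral gives 297 − 164 = 133; no collateral gives 158 − 0 = 158. Would deviate. ✗
Subprime: no collateral gives 158 − 0 = 158; collateral gives 297 − 183 = 114. No deviation. ✓

No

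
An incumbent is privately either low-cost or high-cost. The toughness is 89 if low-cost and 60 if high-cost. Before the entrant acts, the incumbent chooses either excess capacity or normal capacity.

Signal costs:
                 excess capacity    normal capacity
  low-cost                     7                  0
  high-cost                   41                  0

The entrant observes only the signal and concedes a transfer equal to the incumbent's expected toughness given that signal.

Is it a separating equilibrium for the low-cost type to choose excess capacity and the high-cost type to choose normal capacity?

Yes

If types separate, excess capacity earns payment 89 and normal capacity earns 60.
Low-cost: excess capacity gives 89 − 7 = 82; normal capacity gives 60 − 0 = 60. No deviation. ✓
High-cost: normal capacity gives 60 − 0 = 60; excess capacity gives 89 − 41 = 48. No deviation. ✓
Both incentive constraints hold.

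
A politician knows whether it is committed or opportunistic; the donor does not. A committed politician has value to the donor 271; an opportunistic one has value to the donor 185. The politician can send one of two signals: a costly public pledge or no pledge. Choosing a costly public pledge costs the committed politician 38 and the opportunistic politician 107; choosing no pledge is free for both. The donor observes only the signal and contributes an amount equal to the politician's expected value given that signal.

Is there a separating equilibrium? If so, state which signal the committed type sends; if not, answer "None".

pledge

Try committed → pledge, opportunistic → no pledge:
  Under separation the donor infers type exactly: pledge → committed (pays 271), no pledge → opportunistic (pays 185).
  Committed: pledge gives 271 − 38 = 233; no pledge gives 185 − 0 = 185. No deviation. ✓
  Opportunistic: no pledge gives 185 − 0 = 185; pledge gives 271 − 107 = 164. No deviation. ✓
Both hold — the committed type sends pledge.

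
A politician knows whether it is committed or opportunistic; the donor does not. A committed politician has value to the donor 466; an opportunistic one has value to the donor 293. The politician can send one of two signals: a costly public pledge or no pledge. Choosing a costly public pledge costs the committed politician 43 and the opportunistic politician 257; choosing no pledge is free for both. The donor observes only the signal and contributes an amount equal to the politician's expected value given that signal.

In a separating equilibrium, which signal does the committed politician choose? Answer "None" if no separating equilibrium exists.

pledge

Try committed → pledge, opportunistic → no pledge:
  Under separation the donor infers type exactly: pledge → committed (pays 466), no pledge → opportunistic (pays 293).
  Committed: pledge gives 466 − 43 = 423; no pledge gives 293 − 0 = 293. No deviation. ✓
  Opportunistic: no pledge gives 293 − 0 = 293; pledge gives 466 − 257 = 209. No deviation. ✓
Both hold — the committed type sends pledge.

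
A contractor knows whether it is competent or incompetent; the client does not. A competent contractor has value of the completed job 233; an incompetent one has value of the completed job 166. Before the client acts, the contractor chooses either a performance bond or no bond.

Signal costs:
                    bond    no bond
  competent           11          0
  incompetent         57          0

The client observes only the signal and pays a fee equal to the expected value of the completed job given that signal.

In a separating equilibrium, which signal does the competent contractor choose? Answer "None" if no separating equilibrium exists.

Try competent → bond, incompetent → no bond:
  Under separation the client infers type exactly: bond → competent (pays 233), no bond → incompetent (pays 166).
  Competent: bond gives 233 − 11 = 222; no bond gives 166 − 0 = 166. No deviation. ✓
  Incompetent: no bond gives 166 − 0 = 166; bond gives 233 − 57 = 176. Would deviate. ✗
Try competent → no bond, incompetent → bond:
  Under separation the client infers type exactly: no bond → competent (pays 233), bond → incompetent (pays 166).
  Competent: no bond gives 233 − 0 = 233; bond gives 166 − 11 = 155. No deviation. ✓
  Incompetent: bond gives 166 − 57 = 109; no bond gives 233 − 0 = 233. Would deviate. ✗
Neither assignment is incentive-compatible.

None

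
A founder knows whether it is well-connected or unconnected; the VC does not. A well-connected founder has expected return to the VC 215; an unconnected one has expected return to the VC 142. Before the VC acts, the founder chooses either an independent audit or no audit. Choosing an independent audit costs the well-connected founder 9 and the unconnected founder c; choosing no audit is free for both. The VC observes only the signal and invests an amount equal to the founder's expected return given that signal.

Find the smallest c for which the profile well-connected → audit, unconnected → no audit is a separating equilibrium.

Under separation: audit → well-connected (pays 215); no audit → unconnected (pays 142).
Well-connected: 215 − 9 = 206 ≥ 142 − 0 = 142. Holds regardless of c. ✓
Unconnected: 142 − 0 ≥ 215 − c, so c ≥ 215 − 142 = 73.

73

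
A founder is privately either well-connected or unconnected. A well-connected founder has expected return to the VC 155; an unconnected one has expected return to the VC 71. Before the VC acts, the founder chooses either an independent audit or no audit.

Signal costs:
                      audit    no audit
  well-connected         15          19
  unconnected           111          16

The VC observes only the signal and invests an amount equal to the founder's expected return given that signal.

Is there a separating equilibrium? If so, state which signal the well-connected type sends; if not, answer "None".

Try well-connected → audit, unconnected → no audit:
  If types separate, audit earns payment 155 and no audit earns 71.
  Well-connected: audit gives 155 − 15 = 140; no audit gives 71 − 19 = 52. No deviation. ✓
  Unconnected: no audit gives 71 − 16 = 55; audit gives 155 − 111 = 44. No deviation. ✓
Both hold — the well-connected type sends audit.

audit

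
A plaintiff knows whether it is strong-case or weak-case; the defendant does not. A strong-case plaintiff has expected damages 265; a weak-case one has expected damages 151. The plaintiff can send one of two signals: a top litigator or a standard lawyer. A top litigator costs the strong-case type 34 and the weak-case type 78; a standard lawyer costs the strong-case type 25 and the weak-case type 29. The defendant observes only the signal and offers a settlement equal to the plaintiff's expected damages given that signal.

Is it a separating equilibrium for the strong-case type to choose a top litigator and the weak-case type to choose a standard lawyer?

If types separate, top litigator earns payment 265 and standard lawyer earns 151.
Strong-case: top litigator gives 265 − 34 = 231; standard lawyer gives 151 − 25 = 126. No deviation. ✓
Weak-case: standard lawyer gives 151 − 29 = 122; top litigator gives 265 − 78 = 187. Would deviate. ✗

No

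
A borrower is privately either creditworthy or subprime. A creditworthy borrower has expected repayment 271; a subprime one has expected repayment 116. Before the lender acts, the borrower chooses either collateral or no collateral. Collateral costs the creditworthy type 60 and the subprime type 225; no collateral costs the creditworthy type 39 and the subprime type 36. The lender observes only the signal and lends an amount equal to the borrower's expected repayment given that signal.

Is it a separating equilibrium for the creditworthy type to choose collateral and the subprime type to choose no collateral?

If types separate, collateral earns payment 271 and no collateral earns 116.
Creditworthy: collateral gives 271 − 60 = 211; no collateral gives 116 − 39 = 77. No deviation. ✓
Subprime: no collateral gives 116 − 36 = 80; collateral gives 271 − 225 = 46. No deviation. ✓
Both incentive constraints hold.

Yes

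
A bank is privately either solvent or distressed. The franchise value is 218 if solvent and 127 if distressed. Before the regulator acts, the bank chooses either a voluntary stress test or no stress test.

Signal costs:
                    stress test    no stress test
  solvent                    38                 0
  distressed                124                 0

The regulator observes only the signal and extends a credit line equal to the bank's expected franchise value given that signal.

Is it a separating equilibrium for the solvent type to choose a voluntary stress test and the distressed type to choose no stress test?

Yes

If types separate, stress test earns payment 218 and no stress test earns 127.
Solvent: stress test gives 218 − 38 = 180; no stress test gives 127 − 0 = 127. No deviation. ✓
Distressed: no stress test gives 127 − 0 = 127; stress test gives 218 − 124 = 94. No deviation. ✓
Both incentive constraints hold.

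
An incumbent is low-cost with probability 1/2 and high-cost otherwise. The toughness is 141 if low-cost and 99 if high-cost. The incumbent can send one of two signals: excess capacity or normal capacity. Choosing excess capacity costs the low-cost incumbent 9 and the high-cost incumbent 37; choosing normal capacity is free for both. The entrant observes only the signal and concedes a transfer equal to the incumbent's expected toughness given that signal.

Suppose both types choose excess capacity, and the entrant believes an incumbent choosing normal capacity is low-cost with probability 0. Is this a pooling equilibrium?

No

On the equilibrium path (excess capacity) the entrant holds the prior 1/2 and pays 1/2·141 + 1/2·99 = 120. Off-path (normal capacity) belief 0 gives 0·141 + 1·99 = 99.
Low-cost: excess capacity gives 120 − 9 = 111; normal capacity gives 99 − 0 = 99. Stays. ✓
High-cost: excess capacity gives 120 − 37 = 83; normal capacity gives 99 − 0 = 99. Deviates. ✗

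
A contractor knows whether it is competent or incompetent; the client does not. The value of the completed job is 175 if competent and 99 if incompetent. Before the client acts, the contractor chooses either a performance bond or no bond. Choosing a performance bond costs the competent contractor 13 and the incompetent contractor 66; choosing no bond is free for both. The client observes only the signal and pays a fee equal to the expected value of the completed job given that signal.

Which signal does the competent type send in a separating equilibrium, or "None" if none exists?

Try competent → bond, incompetent → no bond:
  Under separation the client infers type exactly: bond → competent (pays 175), no bond → incompetent (pays 99).
  Competent: bond gives 175 − 13 = 162; no bond gives 99 − 0 = 99. No deviation. ✓
  Incompetent: no bond gives 99 − 0 = 99; bond gives 175 − 66 = 109. Would deviate. ✗
Try competent → no bond, incompetent → bond:
  Under separation the client infers type exactly: no bond → competent (pays 175), bond → incompetent (pays 99).
  Competent: no bond gives 175 − 0 = 175; bond gives 99 − 13 = 86. No deviation. ✓
  Incompetent: bond gives 99 − 66 = 33; no bond gives 175 − 0 = 175. Would deviate. ✗
Neither assignment is incentive-compatible.

None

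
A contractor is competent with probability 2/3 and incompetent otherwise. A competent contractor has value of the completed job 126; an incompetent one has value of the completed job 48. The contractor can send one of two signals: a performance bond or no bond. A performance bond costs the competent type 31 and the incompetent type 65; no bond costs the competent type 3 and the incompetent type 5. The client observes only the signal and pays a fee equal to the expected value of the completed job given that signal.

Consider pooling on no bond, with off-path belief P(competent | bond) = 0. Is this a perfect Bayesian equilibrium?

On the equilibrium path (no bond) the client holds the prior 2/3 and pays 2/3·126 + 1/3·48 = 100. Off-path (bond) belief 0 gives 0·126 + 1·48 = 48.
Competent: no bond gives 100 − 3 = 97; bond gives 48 − 31 = 17. Stays. ✓
Incompetent: no bond gives 100 − 5 = 95; bond gives 48 − 65 = -17. Stays. ✓
Beliefs are Bayes-consistent on-path and both types best-respond.

Yes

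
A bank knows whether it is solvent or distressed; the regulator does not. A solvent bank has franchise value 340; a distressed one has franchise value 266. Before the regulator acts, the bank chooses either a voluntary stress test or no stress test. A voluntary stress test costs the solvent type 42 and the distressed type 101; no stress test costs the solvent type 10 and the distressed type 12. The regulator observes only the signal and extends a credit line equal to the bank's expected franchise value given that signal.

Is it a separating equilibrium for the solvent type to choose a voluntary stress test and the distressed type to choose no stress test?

If types separate, stress test earns payment 340 and no stress test earns 266.
Solvent: stress test gives 340 − 42 = 298; no stress test gives 266 − 10 = 256. No deviation. ✓
Distressed: no stress test gives 266 − 12 = 254; stress test gives 340 − 101 = 239. No deviation. ✓
Both incentive constraints hold.

Yes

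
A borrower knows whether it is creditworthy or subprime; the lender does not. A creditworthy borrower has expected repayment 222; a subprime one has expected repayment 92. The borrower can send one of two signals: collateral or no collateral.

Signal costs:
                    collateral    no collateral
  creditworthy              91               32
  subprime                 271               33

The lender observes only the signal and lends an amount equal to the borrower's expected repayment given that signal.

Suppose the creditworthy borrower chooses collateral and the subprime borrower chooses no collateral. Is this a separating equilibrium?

Yes

If types separate, collateral earns payment 222 and no collateral earns 92.
Creditworthy: collateral gives 222 − 91 = 131; no collateral gives 92 − 32 = 60. No deviation. ✓
Subprime: no collateral gives 92 − 33 = 59; collateral gives 222 − 271 = -49. No deviation. ✓
Both incentive constraints hold.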